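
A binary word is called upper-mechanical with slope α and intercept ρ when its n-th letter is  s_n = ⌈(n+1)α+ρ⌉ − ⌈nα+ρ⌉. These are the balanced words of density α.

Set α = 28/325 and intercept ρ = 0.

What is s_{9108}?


0

(n+1)α + ρ = (9109·28) / 325 = 255052/325
nα + ρ     = (9108·28) / 325 = 255024/325
⌈255052/325⌉ = 785,  ⌈255024/325⌉ = 785
s_{9108} = 785 − 785 = 0


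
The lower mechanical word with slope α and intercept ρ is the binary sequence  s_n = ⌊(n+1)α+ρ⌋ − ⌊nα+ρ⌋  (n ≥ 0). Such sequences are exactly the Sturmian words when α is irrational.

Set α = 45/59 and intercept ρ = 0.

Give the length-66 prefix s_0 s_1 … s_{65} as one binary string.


n=0: ⌊(1·45)/59⌋ − ⌊(0·45)/59⌋ = ⌊45/59⌋ − ⌊0/59⌋ = 0 − 0 = 0
n=1: ⌊(2·45)/59⌋ − ⌊(1·45)/59⌋ = ⌊90/59⌋ − ⌊45/59⌋ = 1 − 0 = 1
n=2: ⌊(3·45)/59⌋ − ⌊(2·45)/59⌋ = ⌊135/59⌋ − ⌊90/59⌋ = 2 − 1 = 1
n=3: ⌊(4·45)/59⌋ − ⌊(3·45)/59⌋ = ⌊180/59⌋ − ⌊135/59⌋ = 3 − 2 = 1
n=4: ⌊(5·45)/59⌋ − ⌊(4·45)/59⌋ = ⌊225/59⌋ − ⌊180/59⌋ = 3 − 3 = 0
n=5: ⌊(6·45)/59⌋ − ⌊(5·45)/59⌋ = ⌊270/59⌋ − ⌊225/59⌋ = 4 − 3 = 1
n=6: ⌊(7·45)/59⌋ − ⌊(6·45)/59⌋ = ⌊315/59⌋ − ⌊270/59⌋ = 5 − 4 = 1
n=7: ⌊(8·45)/59⌋ − ⌊(7·45)/59⌋ = ⌊360/59⌋ − ⌊315/59⌋ = 6 − 5 = 1
n=8: ⌊(9·45)/59⌋ − ⌊(8·45)/59⌋ = ⌊405/59⌋ − ⌊360/59⌋ = 6 − 6 = 0
n=9: ⌊(10·45)/59⌋ − ⌊(9·45)/59⌋ = ⌊450/59⌋ − ⌊405/59⌋ = 7 − 6 = 1
n=10: ⌊(11·45)/59⌋ − ⌊(10·45)/59⌋ = ⌊495/59⌋ − ⌊450/59⌋ = 8 − 7 = 1
n=11: ⌊(12·45)/59⌋ − ⌊(11·45)/59⌋ = ⌊540/59⌋ − ⌊495/59⌋ = 9 − 8 = 1
n=12: ⌊(13·45)/59⌋ − ⌊(12·45)/59⌋ = ⌊585/59⌋ − ⌊540/59⌋ = 9 − 9 = 0
n=13: ⌊(14·45)/59⌋ − ⌊(13·45)/59⌋ = ⌊630/59⌋ − ⌊585/59⌋ = 10 − 9 = 1
n=14: ⌊(15·45)/59⌋ − ⌊(14·45)/59⌋ = ⌊675/59⌋ − ⌊630/59⌋ = 11 − 10 = 1
n=15: ⌊(16·45)/59⌋ − ⌊(15·45)/59⌋ = ⌊720/59⌋ − ⌊675/59⌋ = 12 − 11 = 1
n=16: ⌊(17·45)/59⌋ − ⌊(16·45)/59⌋ = ⌊765/59⌋ − ⌊720/59⌋ = 12 − 12 = 0
n=17: ⌊(18·45)/59⌋ − ⌊(17·45)/59⌋ = ⌊810/59⌋ − ⌊765/59⌋ = 13 − 12 = 1
n=18: ⌊(19·45)/59⌋ − ⌊(18·45)/59⌋ = ⌊855/59⌋ − ⌊810/59⌋ = 14 − 13 = 1
n=19: ⌊(20·45)/59⌋ − ⌊(19·45)/59⌋ = ⌊900/59⌋ − ⌊855/59⌋ = 15 − 14 = 1
n=20: ⌊(21·45)/59⌋ − ⌊(20·45)/59⌋ = ⌊945/59⌋ − ⌊900/59⌋ = 16 − 15 = 1
n=21: ⌊(22·45)/59⌋ − ⌊(21·45)/59⌋ = ⌊990/59⌋ − ⌊945/59⌋ = 16 − 16 = 0
n=22: ⌊(23·45)/59⌋ − ⌊(22·45)/59⌋ = ⌊1035/59⌋ − ⌊990/59⌋ = 17 − 16 = 1
n=23: ⌊(24·45)/59⌋ − ⌊(23·45)/59⌋ = ⌊1080/59⌋ − ⌊1035/59⌋ = 18 − 17 = 1
n=24: ⌊(25·45)/59⌋ − ⌊(24·45)/59⌋ = ⌊1125/59⌋ − ⌊1080/59⌋ = 19 − 18 = 1
n=25: ⌊(26·45)/59⌋ − ⌊(25·45)/59⌋ = ⌊1170/59⌋ − ⌊1125/59⌋ = 19 − 19 = 0
n=26: ⌊(27·45)/59⌋ − ⌊(26·45)/59⌋ = ⌊1215/59⌋ − ⌊1170/59⌋ = 20 − 19 = 1
n=27: ⌊(28·45)/59⌋ − ⌊(27·45)/59⌋ = ⌊1260/59⌋ − ⌊1215/59⌋ = 21 − 20 = 1
n=28: ⌊(29·45)/59⌋ − ⌊(28·45)/59⌋ = ⌊1305/59⌋ − ⌊1260/59⌋ = 22 − 21 = 1
n=29: ⌊(30·45)/59⌋ − ⌊(29·45)/59⌋ = ⌊1350/59⌋ − ⌊1305/59⌋ = 22 − 22 = 0
n=30: ⌊(31·45)/59⌋ − ⌊(30·45)/59⌋ = ⌊1395/59⌋ − ⌊1350/59⌋ = 23 − 22 = 1
n=31: ⌊(32·45)/59⌋ − ⌊(31·45)/59⌋ = ⌊1440/59⌋ − ⌊1395/59⌋ = 24 − 23 = 1
n=32: ⌊(33·45)/59⌋ − ⌊(32·45)/59⌋ = ⌊1485/59⌋ − ⌊1440/59⌋ = 25 − 24 = 1
n=33: ⌊(34·45)/59⌋ − ⌊(33·45)/59⌋ = ⌊1530/59⌋ − ⌊1485/59⌋ = 25 − 25 = 0
n=34: ⌊(35·45)/59⌋ − ⌊(34·45)/59⌋ = ⌊1575/59⌋ − ⌊1530/59⌋ = 26 − 25 = 1
n=35: ⌊(36·45)/59⌋ − ⌊(35·45)/59⌋ = ⌊1620/59⌋ − ⌊1575/59⌋ = 27 − 26 = 1
n=36: ⌊(37·45)/59⌋ − ⌊(36·45)/59⌋ = ⌊1665/59⌋ − ⌊1620/59⌋ = 28 − 27 = 1
n=37: ⌊(38·45)/59⌋ − ⌊(37·45)/59⌋ = ⌊1710/59⌋ − ⌊1665/59⌋ = 28 − 28 = 0
n=38: ⌊(39·45)/59⌋ − ⌊(38·45)/59⌋ = ⌊1755/59⌋ − ⌊1710/59⌋ = 29 − 28 = 1
n=39: ⌊(40·45)/59⌋ − ⌊(39·45)/59⌋ = ⌊1800/59⌋ − ⌊1755/59⌋ = 30 − 29 = 1
n=40: ⌊(41·45)/59⌋ − ⌊(40·45)/59⌋ = ⌊1845/59⌋ − ⌊1800/59⌋ = 31 − 30 = 1
n=41: ⌊(42·45)/59⌋ − ⌊(41·45)/59⌋ = ⌊1890/59⌋ − ⌊1845/59⌋ = 32 − 31 = 1
n=42: ⌊(43·45)/59⌋ − ⌊(42·45)/59⌋ = ⌊1935/59⌋ − ⌊1890/59⌋ = 32 − 32 = 0
n=43: ⌊(44·45)/59⌋ − ⌊(43·45)/59⌋ = ⌊1980/59⌋ − ⌊1935/59⌋ = 33 − 32 = 1
n=44: ⌊(45·45)/59⌋ − ⌊(44·45)/59⌋ = ⌊2025/59⌋ − ⌊1980/59⌋ = 34 − 33 = 1
n=45: ⌊(46·45)/59⌋ − ⌊(45·45)/59⌋ = ⌊2070/59⌋ − ⌊2025/59⌋ = 35 − 34 = 1
n=46: ⌊(47·45)/59⌋ − ⌊(46·45)/59⌋ = ⌊2115/59⌋ − ⌊2070/59⌋ = 35 − 35 = 0
n=47: ⌊(48·45)/59⌋ − ⌊(47·45)/59⌋ = ⌊2160/59⌋ − ⌊2115/59⌋ = 36 − 35 = 1
n=48: ⌊(49·45)/59⌋ − ⌊(48·45)/59⌋ = ⌊2205/59⌋ − ⌊2160/59⌋ = 37 − 36 = 1
n=49: ⌊(50·45)/59⌋ − ⌊(49·45)/59⌋ = ⌊2250/59⌋ − ⌊2205/59⌋ = 38 − 37 = 1
n=50: ⌊(51·45)/59⌋ − ⌊(50·45)/59⌋ = ⌊2295/59⌋ − ⌊2250/59⌋ = 38 − 38 = 0
n=51: ⌊(52·45)/59⌋ − ⌊(51·45)/59⌋ = ⌊2340/59⌋ − ⌊2295/59⌋ = 39 − 38 = 1
n=52: ⌊(53·45)/59⌋ − ⌊(52·45)/59⌋ = ⌊2385/59⌋ − ⌊2340/59⌋ = 40 − 39 = 1
n=53: ⌊(54·45)/59⌋ − ⌊(53·45)/59⌋ = ⌊2430/59⌋ − ⌊2385/59⌋ = 41 − 40 = 1
n=54: ⌊(55·45)/59⌋ − ⌊(54·45)/59⌋ = ⌊2475/59⌋ − ⌊2430/59⌋ = 41 − 41 = 0
n=55: ⌊(56·45)/59⌋ − ⌊(55·45)/59⌋ = ⌊2520/59⌋ − ⌊2475/59⌋ = 42 − 41 = 1
n=56: ⌊(57·45)/59⌋ − ⌊(56·45)/59⌋ = ⌊2565/59⌋ − ⌊2520/59⌋ = 43 − 42 = 1
n=57: ⌊(58·45)/59⌋ − ⌊(57·45)/59⌋ = ⌊2610/59⌋ − ⌊2565/59⌋ = 44 − 43 = 1
n=58: ⌊(59·45)/59⌋ − ⌊(58·45)/59⌋ = ⌊2655/59⌋ − ⌊2610/59⌋ = 45 − 44 = 1
n=59: ⌊(60·45)/59⌋ − ⌊(59·45)/59⌋ = ⌊2700/59⌋ − ⌊2655/59⌋ = 45 − 45 = 0
n=60: ⌊(61·45)/59⌋ − ⌊(60·45)/59⌋ = ⌊2745/59⌋ − ⌊2700/59⌋ = 46 − 45 = 1
n=61: ⌊(62·45)/59⌋ − ⌊(61·45)/59⌋ = ⌊2790/59⌋ − ⌊2745/59⌋ = 47 − 46 = 1
n=62: ⌊(63·45)/59⌋ − ⌊(62·45)/59⌋ = ⌊2835/59⌋ − ⌊2790/59⌋ = 48 − 47 = 1
n=63: ⌊(64·45)/59⌋ − ⌊(63·45)/59⌋ = ⌊2880/59⌋ − ⌊2835/59⌋ = 48 − 48 = 0
n=64: ⌊(65·45)/59⌋ − ⌊(64·45)/59⌋ = ⌊2925/59⌋ − ⌊2880/59⌋ = 49 − 48 = 1
n=65: ⌊(66·45)/59⌋ − ⌊(65·45)/59⌋ = ⌊2970/59⌋ − ⌊2925/59⌋ = 50 − 49 = 1

011101110111011101111011101110111011101111011101110111011110111011


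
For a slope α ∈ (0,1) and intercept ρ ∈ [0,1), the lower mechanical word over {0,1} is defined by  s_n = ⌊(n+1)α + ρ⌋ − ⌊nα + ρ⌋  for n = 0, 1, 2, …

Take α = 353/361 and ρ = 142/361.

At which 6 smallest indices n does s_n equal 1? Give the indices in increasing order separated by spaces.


n=0: ⌊495/361⌋−⌊142/361⌋ = 1−0 = 1  ← one
n=1: ⌊848/361⌋−⌊495/361⌋ = 2−1 = 1  ← one
n=2: ⌊1201/361⌋−⌊848/361⌋ = 3−2 = 1  ← one
n=3: ⌊1554/361⌋−⌊1201/361⌋ = 4−3 = 1  ← one
n=4: ⌊1907/361⌋−⌊1554/361⌋ = 5−4 = 1  ← one
n=5: ⌊2260/361⌋−⌊1907/361⌋ = 6−5 = 1  ← one
positions of the first 6 ones: 0 1 2 3 4 5

0 1 2 3 4 5


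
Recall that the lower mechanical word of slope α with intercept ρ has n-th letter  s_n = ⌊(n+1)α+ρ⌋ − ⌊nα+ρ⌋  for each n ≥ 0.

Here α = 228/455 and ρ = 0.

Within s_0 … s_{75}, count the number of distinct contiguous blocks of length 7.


2

t_n = ⌊(n·228)/455⌋ for n = 0 … 76:
  n=0…9: ⌊0/455⌋=0 ⌊228/455⌋=0 ⌊456/455⌋=1 ⌊684/455⌋=1 ⌊912/455⌋=2 ⌊1140/455⌋=2 ⌊1368/455⌋=3 ⌊1596/455⌋=3 ⌊1824/455⌋=4 ⌊2052/455⌋=4
  n=10…19: ⌊2280/455⌋=5 ⌊2508/455⌋=5 ⌊2736/455⌋=6 ⌊2964/455⌋=6 ⌊3192/455⌋=7 ⌊3420/455⌋=7 ⌊3648/455⌋=8 ⌊3876/455⌋=8 ⌊4104/455⌋=9 ⌊4332/455⌋=9
  n=20…29: ⌊4560/455⌋=10 ⌊4788/455⌋=10 ⌊5016/455⌋=11 ⌊5244/455⌋=11 ⌊5472/455⌋=12 ⌊5700/455⌋=12 ⌊5928/455⌋=13 ⌊6156/455⌋=13 ⌊6384/455⌋=14 ⌊6612/455⌋=14
  n=30…39: ⌊6840/455⌋=15 ⌊7068/455⌋=15 ⌊7296/455⌋=16 ⌊7524/455⌋=16 ⌊7752/455⌋=17 ⌊7980/455⌋=17 ⌊8208/455⌋=18 ⌊8436/455⌋=18 ⌊8664/455⌋=19 ⌊8892/455⌋=19
  n=40…49: ⌊9120/455⌋=20 ⌊9348/455⌋=20 ⌊9576/455⌋=21 ⌊9804/455⌋=21 ⌊10032/455⌋=22 ⌊10260/455⌋=22 ⌊10488/455⌋=23 ⌊10716/455⌋=23 ⌊10944/455⌋=24 ⌊11172/455⌋=24
  n=50…59: ⌊11400/455⌋=25 ⌊11628/455⌋=25 ⌊11856/455⌋=26 ⌊12084/455⌋=26 ⌊12312/455⌋=27 ⌊12540/455⌋=27 ⌊12768/455⌋=28 ⌊12996/455⌋=28 ⌊13224/455⌋=29 ⌊13452/455⌋=29
  n=60…69: ⌊13680/455⌋=30 ⌊13908/455⌋=30 ⌊14136/455⌋=31 ⌊14364/455⌋=31 ⌊14592/455⌋=32 ⌊14820/455⌋=32 ⌊15048/455⌋=33 ⌊15276/455⌋=33 ⌊15504/455⌋=34 ⌊15732/455⌋=34
  n=70…76: ⌊15960/455⌋=35 ⌊16188/455⌋=35 ⌊16416/455⌋=36 ⌊16644/455⌋=36 ⌊16872/455⌋=37 ⌊17100/455⌋=37 ⌊17328/455⌋=38
s_n = t_(n+1) − t_n for n = 0 … 75 gives
prefix = 0101010101010101010101010101010101010101010101010101010101010101010101010101
slide a length-7 window over [0..6] … [69..75] (70 windows); first occurrence of each distinct factor:
  [  0..  6] 0101010
  [  1..  7] 1010101
  (the other 68 windows repeat one of these)
distinct factors: {0101010, 1010101}
count = 2  (Sturmian bound for length 7 is 8)


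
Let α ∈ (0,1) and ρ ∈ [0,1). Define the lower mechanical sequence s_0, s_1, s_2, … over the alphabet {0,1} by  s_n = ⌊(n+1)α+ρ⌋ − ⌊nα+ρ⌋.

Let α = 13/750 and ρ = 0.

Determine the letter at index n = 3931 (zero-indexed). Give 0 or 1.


0

(n+1)α + ρ = (3932·13) / 750 = 51116/750
nα + ρ     = (3931·13) / 750 = 51103/750
⌊51116/750⌋ = 68,  ⌊51103/750⌋ = 68
s_{3931} = 68 − 68 = 0


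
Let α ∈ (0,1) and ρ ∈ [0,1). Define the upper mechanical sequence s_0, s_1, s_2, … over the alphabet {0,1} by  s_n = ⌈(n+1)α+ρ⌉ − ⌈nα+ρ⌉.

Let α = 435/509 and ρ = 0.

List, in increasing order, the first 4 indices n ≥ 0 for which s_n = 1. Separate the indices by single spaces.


n=0: ⌈435/509⌉−⌈0/509⌉ = 1−0 = 1  ← one
n=1: ⌈870/509⌉−⌈435/509⌉ = 2−1 = 1  ← one
n=2: ⌈1305/509⌉−⌈870/509⌉ = 3−2 = 1  ← one
n=3: ⌈1740/509⌉−⌈1305/509⌉ = 4−3 = 1  ← one
positions of the first 4 ones: 0 1 2 3

0 1 2 3


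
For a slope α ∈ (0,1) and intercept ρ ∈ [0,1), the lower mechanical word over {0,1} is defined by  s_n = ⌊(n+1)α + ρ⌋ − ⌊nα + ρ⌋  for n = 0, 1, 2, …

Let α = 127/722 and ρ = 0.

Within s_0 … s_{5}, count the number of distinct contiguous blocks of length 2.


2

t_n = ⌊(n·127)/722⌋ for n = 0 … 6:
  n=0…6: ⌊0/722⌋=0 ⌊127/722⌋=0 ⌊254/722⌋=0 ⌊381/722⌋=0 ⌊508/722⌋=0 ⌊635/722⌋=0 ⌊762/722⌋=1
s_n = t_(n+1) − t_n for n = 0 … 5 gives
prefix = 000001
slide a length-2 window over [0..1] … [4..5] (5 windows); first occurrence of each distinct factor:
  [  0..  1] 00
  [  4..  5] 01
  (the other 3 windows repeat one of these)
distinct factors: {00, 01}
count = 2  (Sturmian bound for length 2 is 3)


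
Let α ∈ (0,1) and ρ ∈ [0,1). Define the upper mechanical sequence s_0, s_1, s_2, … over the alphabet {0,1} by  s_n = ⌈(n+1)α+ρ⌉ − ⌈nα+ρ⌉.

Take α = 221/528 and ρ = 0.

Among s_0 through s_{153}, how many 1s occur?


65

#1s = Σ_{n=0}^{153} s_n = Σ_{n=0}^{153} (⌈(n+1)α+ρ⌉ − ⌈nα+ρ⌉)
the sum telescopes: every ⌈nα+ρ⌉ with 0 < n < 154 appears once with + and once with −, leaving ⌈154α+ρ⌉ − ⌈0·α+ρ⌉
154α + ρ = (154·221) / 528 = 34034/528
ρ = 0/528
⌈34034/528⌉ = 65,  ⌈0/528⌉ = 0
#1s = 65 − 0 = 65


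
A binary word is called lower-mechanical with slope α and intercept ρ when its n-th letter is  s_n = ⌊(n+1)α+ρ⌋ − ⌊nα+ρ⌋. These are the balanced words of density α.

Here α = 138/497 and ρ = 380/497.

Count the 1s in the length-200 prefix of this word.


#1s = Σ_{n=0}^{199} s_n = Σ_{n=0}^{199} (⌊(n+1)α+ρ⌋ − ⌊nα+ρ⌋)
the sum telescopes: every ⌊nα+ρ⌋ with 0 < n < 200 appears once with + and once with −, leaving ⌊200α+ρ⌋ − ⌊0·α+ρ⌋
200α + ρ = (200·138 + 380) / 497 = 27980/497
ρ = 380/497
⌊27980/497⌋ = 56,  ⌊380/497⌋ = 0
#1s = 56 − 0 = 56

56


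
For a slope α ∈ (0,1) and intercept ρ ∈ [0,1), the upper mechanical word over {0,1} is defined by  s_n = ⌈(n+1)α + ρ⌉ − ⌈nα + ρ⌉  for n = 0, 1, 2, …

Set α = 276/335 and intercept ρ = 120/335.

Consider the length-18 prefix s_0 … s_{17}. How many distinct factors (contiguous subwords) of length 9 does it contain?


9

t_n = ⌈(n·276+120)/335⌉ for n = 0 … 18:
  n=0…9: ⌈120/335⌉=1 ⌈396/335⌉=2 ⌈672/335⌉=3 ⌈948/335⌉=3 ⌈1224/335⌉=4 ⌈1500/335⌉=5 ⌈1776/335⌉=6 ⌈2052/335⌉=7 ⌈2328/335⌉=7 ⌈2604/335⌉=8
  n=10…18: ⌈2880/335⌉=9 ⌈3156/335⌉=10 ⌈3432/335⌉=11 ⌈3708/335⌉=12 ⌈3984/335⌉=12 ⌈4260/335⌉=13 ⌈4536/335⌉=14 ⌈4812/335⌉=15 ⌈5088/335⌉=16
s_n = t_(n+1) − t_n for n = 0 … 17 gives
prefix = 110111101111101111
slide a length-9 window over [0..8] … [9..17] (10 windows); first occurrence of each distinct factor:
  [  0..  8] 110111101
  [  1..  9] 101111011
  [  2.. 10] 011110111
  [  3.. 11] 111101111
  [  4.. 12] 111011111
  [  5.. 13] 110111110
  [  6.. 14] 101111101
  [  7.. 15] 011111011
  [  8.. 16] 111110111
  (the other 1 window repeats one of these)
distinct factors: {011110111, 011111011, 101111011, 101111101, 110111101, 110111110, 111011111, 111101111, 111110111}
count = 9  (Sturmian bound for length 9 is 10)


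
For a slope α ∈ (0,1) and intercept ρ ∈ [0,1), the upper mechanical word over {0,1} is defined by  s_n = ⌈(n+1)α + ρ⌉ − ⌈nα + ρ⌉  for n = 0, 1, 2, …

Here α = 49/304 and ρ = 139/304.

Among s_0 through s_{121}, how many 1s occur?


#1s = Σ_{n=0}^{121} s_n = Σ_{n=0}^{121} (⌈(n+1)α+ρ⌉ − ⌈nα+ρ⌉)
the sum telescopes: every ⌈nα+ρ⌉ with 0 < n < 122 appears once with + and once with −, leaving ⌈122α+ρ⌉ − ⌈0·α+ρ⌉
122α + ρ = (122·49 + 139) / 304 = 6117/304
ρ = 139/304
⌈6117/304⌉ = 21,  ⌈139/304⌉ = 1
#1s = 21 − 1 = 20

20


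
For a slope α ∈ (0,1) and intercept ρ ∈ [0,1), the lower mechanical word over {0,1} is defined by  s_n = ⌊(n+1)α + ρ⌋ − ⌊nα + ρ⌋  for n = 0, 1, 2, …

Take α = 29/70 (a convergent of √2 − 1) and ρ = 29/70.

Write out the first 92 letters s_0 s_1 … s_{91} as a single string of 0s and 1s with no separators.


01010010100101010010100101010010100101001010100101001010100101001010100101001010010101001010

n=0: ⌊(1·29+29)/70⌋ − ⌊(0·29+29)/70⌋ = ⌊58/70⌋ − ⌊29/70⌋ = 0 − 0 = 0
n=1: ⌊(2·29+29)/70⌋ − ⌊(1·29+29)/70⌋ = ⌊87/70⌋ − ⌊58/70⌋ = 1 − 0 = 1
n=2: ⌊(3·29+29)/70⌋ − ⌊(2·29+29)/70⌋ = ⌊116/70⌋ − ⌊87/70⌋ = 1 − 1 = 0
n=3: ⌊(4·29+29)/70⌋ − ⌊(3·29+29)/70⌋ = ⌊145/70⌋ − ⌊116/70⌋ = 2 − 1 = 1
n=4: ⌊(5·29+29)/70⌋ − ⌊(4·29+29)/70⌋ = ⌊174/70⌋ − ⌊145/70⌋ = 2 − 2 = 0
n=5: ⌊(6·29+29)/70⌋ − ⌊(5·29+29)/70⌋ = ⌊203/70⌋ − ⌊174/70⌋ = 2 − 2 = 0
n=6: ⌊(7·29+29)/70⌋ − ⌊(6·29+29)/70⌋ = ⌊232/70⌋ − ⌊203/70⌋ = 3 − 2 = 1
n=7: ⌊(8·29+29)/70⌋ − ⌊(7·29+29)/70⌋ = ⌊261/70⌋ − ⌊232/70⌋ = 3 − 3 = 0
n=8: ⌊(9·29+29)/70⌋ − ⌊(8·29+29)/70⌋ = ⌊290/70⌋ − ⌊261/70⌋ = 4 − 3 = 1
n=9: ⌊(10·29+29)/70⌋ − ⌊(9·29+29)/70⌋ = ⌊319/70⌋ − ⌊290/70⌋ = 4 − 4 = 0
n=10: ⌊(11·29+29)/70⌋ − ⌊(10·29+29)/70⌋ = ⌊348/70⌋ − ⌊319/70⌋ = 4 − 4 = 0
n=11: ⌊(12·29+29)/70⌋ − ⌊(11·29+29)/70⌋ = ⌊377/70⌋ − ⌊348/70⌋ = 5 − 4 = 1
n=12: ⌊(13·29+29)/70⌋ − ⌊(12·29+29)/70⌋ = ⌊406/70⌋ − ⌊377/70⌋ = 5 − 5 = 0
n=13: ⌊(14·29+29)/70⌋ − ⌊(13·29+29)/70⌋ = ⌊435/70⌋ − ⌊406/70⌋ = 6 − 5 = 1
n=14: ⌊(15·29+29)/70⌋ − ⌊(14·29+29)/70⌋ = ⌊464/70⌋ − ⌊435/70⌋ = 6 − 6 = 0
n=15: ⌊(16·29+29)/70⌋ − ⌊(15·29+29)/70⌋ = ⌊493/70⌋ − ⌊464/70⌋ = 7 − 6 = 1
n=16: ⌊(17·29+29)/70⌋ − ⌊(16·29+29)/70⌋ = ⌊522/70⌋ − ⌊493/70⌋ = 7 − 7 = 0
n=17: ⌊(18·29+29)/70⌋ − ⌊(17·29+29)/70⌋ = ⌊551/70⌋ − ⌊522/70⌋ = 7 − 7 = 0
n=18: ⌊(19·29+29)/70⌋ − ⌊(18·29+29)/70⌋ = ⌊580/70⌋ − ⌊551/70⌋ = 8 − 7 = 1
n=19: ⌊(20·29+29)/70⌋ − ⌊(19·29+29)/70⌋ = ⌊609/70⌋ − ⌊580/70⌋ = 8 − 8 = 0
n=20: ⌊(21·29+29)/70⌋ − ⌊(20·29+29)/70⌋ = ⌊638/70⌋ − ⌊609/70⌋ = 9 − 8 = 1
n=21: ⌊(22·29+29)/70⌋ − ⌊(21·29+29)/70⌋ = ⌊667/70⌋ − ⌊638/70⌋ = 9 − 9 = 0
n=22: ⌊(23·29+29)/70⌋ − ⌊(22·29+29)/70⌋ = ⌊696/70⌋ − ⌊667/70⌋ = 9 − 9 = 0
n=23: ⌊(24·29+29)/70⌋ − ⌊(23·29+29)/70⌋ = ⌊725/70⌋ − ⌊696/70⌋ = 10 − 9 = 1
n=24: ⌊(25·29+29)/70⌋ − ⌊(24·29+29)/70⌋ = ⌊754/70⌋ − ⌊725/70⌋ = 10 − 10 = 0
n=25: ⌊(26·29+29)/70⌋ − ⌊(25·29+29)/70⌋ = ⌊783/70⌋ − ⌊754/70⌋ = 11 − 10 = 1
n=26: ⌊(27·29+29)/70⌋ − ⌊(26·29+29)/70⌋ = ⌊812/70⌋ − ⌊783/70⌋ = 11 − 11 = 0
n=27: ⌊(28·29+29)/70⌋ − ⌊(27·29+29)/70⌋ = ⌊841/70⌋ − ⌊812/70⌋ = 12 − 11 = 1
n=28: ⌊(29·29+29)/70⌋ − ⌊(28·29+29)/70⌋ = ⌊870/70⌋ − ⌊841/70⌋ = 12 − 12 = 0
n=29: ⌊(30·29+29)/70⌋ − ⌊(29·29+29)/70⌋ = ⌊899/70⌋ − ⌊870/70⌋ = 12 − 12 = 0
n=30: ⌊(31·29+29)/70⌋ − ⌊(30·29+29)/70⌋ = ⌊928/70⌋ − ⌊899/70⌋ = 13 − 12 = 1
n=31: ⌊(32·29+29)/70⌋ − ⌊(31·29+29)/70⌋ = ⌊957/70⌋ − ⌊928/70⌋ = 13 − 13 = 0
n=32: ⌊(33·29+29)/70⌋ − ⌊(32·29+29)/70⌋ = ⌊986/70⌋ − ⌊957/70⌋ = 14 − 13 = 1
n=33: ⌊(34·29+29)/70⌋ − ⌊(33·29+29)/70⌋ = ⌊1015/70⌋ − ⌊986/70⌋ = 14 − 14 = 0
n=34: ⌊(35·29+29)/70⌋ − ⌊(34·29+29)/70⌋ = ⌊1044/70⌋ − ⌊1015/70⌋ = 14 − 14 = 0
n=35: ⌊(36·29+29)/70⌋ − ⌊(35·29+29)/70⌋ = ⌊1073/70⌋ − ⌊1044/70⌋ = 15 − 14 = 1
n=36: ⌊(37·29+29)/70⌋ − ⌊(36·29+29)/70⌋ = ⌊1102/70⌋ − ⌊1073/70⌋ = 15 − 15 = 0
n=37: ⌊(38·29+29)/70⌋ − ⌊(37·29+29)/70⌋ = ⌊1131/70⌋ − ⌊1102/70⌋ = 16 − 15 = 1
n=38: ⌊(39·29+29)/70⌋ − ⌊(38·29+29)/70⌋ = ⌊1160/70⌋ − ⌊1131/70⌋ = 16 − 16 = 0
n=39: ⌊(40·29+29)/70⌋ − ⌊(39·29+29)/70⌋ = ⌊1189/70⌋ − ⌊1160/70⌋ = 16 − 16 = 0
n=40: ⌊(41·29+29)/70⌋ − ⌊(40·29+29)/70⌋ = ⌊1218/70⌋ − ⌊1189/70⌋ = 17 − 16 = 1
n=41: ⌊(42·29+29)/70⌋ − ⌊(41·29+29)/70⌋ = ⌊1247/70⌋ − ⌊1218/70⌋ = 17 − 17 = 0
n=42: ⌊(43·29+29)/70⌋ − ⌊(42·29+29)/70⌋ = ⌊1276/70⌋ − ⌊1247/70⌋ = 18 − 17 = 1
n=43: ⌊(44·29+29)/70⌋ − ⌊(43·29+29)/70⌋ = ⌊1305/70⌋ − ⌊1276/70⌋ = 18 − 18 = 0
n=44: ⌊(45·29+29)/70⌋ − ⌊(44·29+29)/70⌋ = ⌊1334/70⌋ − ⌊1305/70⌋ = 19 − 18 = 1
n=45: ⌊(46·29+29)/70⌋ − ⌊(45·29+29)/70⌋ = ⌊1363/70⌋ − ⌊1334/70⌋ = 19 − 19 = 0
n=46: ⌊(47·29+29)/70⌋ − ⌊(46·29+29)/70⌋ = ⌊1392/70⌋ − ⌊1363/70⌋ = 19 − 19 = 0
n=47: ⌊(48·29+29)/70⌋ − ⌊(47·29+29)/70⌋ = ⌊1421/70⌋ − ⌊1392/70⌋ = 20 − 19 = 1
n=48: ⌊(49·29+29)/70⌋ − ⌊(48·29+29)/70⌋ = ⌊1450/70⌋ − ⌊1421/70⌋ = 20 − 20 = 0
n=49: ⌊(50·29+29)/70⌋ − ⌊(49·29+29)/70⌋ = ⌊1479/70⌋ − ⌊1450/70⌋ = 21 − 20 = 1
n=50: ⌊(51·29+29)/70⌋ − ⌊(50·29+29)/70⌋ = ⌊1508/70⌋ − ⌊1479/70⌋ = 21 − 21 = 0
n=51: ⌊(52·29+29)/70⌋ − ⌊(51·29+29)/70⌋ = ⌊1537/70⌋ − ⌊1508/70⌋ = 21 − 21 = 0
n=52: ⌊(53·29+29)/70⌋ − ⌊(52·29+29)/70⌋ = ⌊1566/70⌋ − ⌊1537/70⌋ = 22 − 21 = 1
n=53: ⌊(54·29+29)/70⌋ − ⌊(53·29+29)/70⌋ = ⌊1595/70⌋ − ⌊1566/70⌋ = 22 − 22 = 0
n=54: ⌊(55·29+29)/70⌋ − ⌊(54·29+29)/70⌋ = ⌊1624/70⌋ − ⌊1595/70⌋ = 23 − 22 = 1
n=55: ⌊(56·29+29)/70⌋ − ⌊(55·29+29)/70⌋ = ⌊1653/70⌋ − ⌊1624/70⌋ = 23 − 23 = 0
n=56: ⌊(57·29+29)/70⌋ − ⌊(56·29+29)/70⌋ = ⌊1682/70⌋ − ⌊1653/70⌋ = 24 − 23 = 1
n=57: ⌊(58·29+29)/70⌋ − ⌊(57·29+29)/70⌋ = ⌊1711/70⌋ − ⌊1682/70⌋ = 24 − 24 = 0
n=58: ⌊(59·29+29)/70⌋ − ⌊(58·29+29)/70⌋ = ⌊1740/70⌋ − ⌊1711/70⌋ = 24 − 24 = 0
n=59: ⌊(60·29+29)/70⌋ − ⌊(59·29+29)/70⌋ = ⌊1769/70⌋ − ⌊1740/70⌋ = 25 − 24 = 1
n=60: ⌊(61·29+29)/70⌋ − ⌊(60·29+29)/70⌋ = ⌊1798/70⌋ − ⌊1769/70⌋ = 25 − 25 = 0
n=61: ⌊(62·29+29)/70⌋ − ⌊(61·29+29)/70⌋ = ⌊1827/70⌋ − ⌊1798/70⌋ = 26 − 25 = 1
n=62: ⌊(63·29+29)/70⌋ − ⌊(62·29+29)/70⌋ = ⌊1856/70⌋ − ⌊1827/70⌋ = 26 − 26 = 0
n=63: ⌊(64·29+29)/70⌋ − ⌊(63·29+29)/70⌋ = ⌊1885/70⌋ − ⌊1856/70⌋ = 26 − 26 = 0
n=64: ⌊(65·29+29)/70⌋ − ⌊(64·29+29)/70⌋ = ⌊1914/70⌋ − ⌊1885/70⌋ = 27 − 26 = 1
n=65: ⌊(66·29+29)/70⌋ − ⌊(65·29+29)/70⌋ = ⌊1943/70⌋ − ⌊1914/70⌋ = 27 − 27 = 0
n=66: ⌊(67·29+29)/70⌋ − ⌊(66·29+29)/70⌋ = ⌊1972/70⌋ − ⌊1943/70⌋ = 28 − 27 = 1
n=67: ⌊(68·29+29)/70⌋ − ⌊(67·29+29)/70⌋ = ⌊2001/70⌋ − ⌊1972/70⌋ = 28 − 28 = 0
n=68: ⌊(69·29+29)/70⌋ − ⌊(68·29+29)/70⌋ = ⌊2030/70⌋ − ⌊2001/70⌋ = 29 − 28 = 1
n=69: ⌊(70·29+29)/70⌋ − ⌊(69·29+29)/70⌋ = ⌊2059/70⌋ − ⌊2030/70⌋ = 29 − 29 = 0
n=70: ⌊(71·29+29)/70⌋ − ⌊(70·29+29)/70⌋ = ⌊2088/70⌋ − ⌊2059/70⌋ = 29 − 29 = 0
n=71: ⌊(72·29+29)/70⌋ − ⌊(71·29+29)/70⌋ = ⌊2117/70⌋ − ⌊2088/70⌋ = 30 − 29 = 1
n=72: ⌊(73·29+29)/70⌋ − ⌊(72·29+29)/70⌋ = ⌊2146/70⌋ − ⌊2117/70⌋ = 30 − 30 = 0
n=73: ⌊(74·29+29)/70⌋ − ⌊(73·29+29)/70⌋ = ⌊2175/70⌋ − ⌊2146/70⌋ = 31 − 30 = 1
n=74: ⌊(75·29+29)/70⌋ − ⌊(74·29+29)/70⌋ = ⌊2204/70⌋ − ⌊2175/70⌋ = 31 − 31 = 0
n=75: ⌊(76·29+29)/70⌋ − ⌊(75·29+29)/70⌋ = ⌊2233/70⌋ − ⌊2204/70⌋ = 31 − 31 = 0
n=76: ⌊(77·29+29)/70⌋ − ⌊(76·29+29)/70⌋ = ⌊2262/70⌋ − ⌊2233/70⌋ = 32 − 31 = 1
n=77: ⌊(78·29+29)/70⌋ − ⌊(77·29+29)/70⌋ = ⌊2291/70⌋ − ⌊2262/70⌋ = 32 − 32 = 0
n=78: ⌊(79·29+29)/70⌋ − ⌊(78·29+29)/70⌋ = ⌊2320/70⌋ − ⌊2291/70⌋ = 33 − 32 = 1
n=79: ⌊(80·29+29)/70⌋ − ⌊(79·29+29)/70⌋ = ⌊2349/70⌋ − ⌊2320/70⌋ = 33 − 33 = 0
n=80: ⌊(81·29+29)/70⌋ − ⌊(80·29+29)/70⌋ = ⌊2378/70⌋ − ⌊2349/70⌋ = 33 − 33 = 0
n=81: ⌊(82·29+29)/70⌋ − ⌊(81·29+29)/70⌋ = ⌊2407/70⌋ − ⌊2378/70⌋ = 34 − 33 = 1
n=82: ⌊(83·29+29)/70⌋ − ⌊(82·29+29)/70⌋ = ⌊2436/70⌋ − ⌊2407/70⌋ = 34 − 34 = 0
n=83: ⌊(84·29+29)/70⌋ − ⌊(83·29+29)/70⌋ = ⌊2465/70⌋ − ⌊2436/70⌋ = 35 − 34 = 1
n=84: ⌊(85·29+29)/70⌋ − ⌊(84·29+29)/70⌋ = ⌊2494/70⌋ − ⌊2465/70⌋ = 35 − 35 = 0
n=85: ⌊(86·29+29)/70⌋ − ⌊(85·29+29)/70⌋ = ⌊2523/70⌋ − ⌊2494/70⌋ = 36 − 35 = 1
n=86: ⌊(87·29+29)/70⌋ − ⌊(86·29+29)/70⌋ = ⌊2552/70⌋ − ⌊2523/70⌋ = 36 − 36 = 0
n=87: ⌊(88·29+29)/70⌋ − ⌊(87·29+29)/70⌋ = ⌊2581/70⌋ − ⌊2552/70⌋ = 36 − 36 = 0
n=88: ⌊(89·29+29)/70⌋ − ⌊(88·29+29)/70⌋ = ⌊2610/70⌋ − ⌊2581/70⌋ = 37 − 36 = 1
n=89: ⌊(90·29+29)/70⌋ − ⌊(89·29+29)/70⌋ = ⌊2639/70⌋ − ⌊2610/70⌋ = 37 − 37 = 0
n=90: ⌊(91·29+29)/70⌋ − ⌊(90·29+29)/70⌋ = ⌊2668/70⌋ − ⌊2639/70⌋ = 38 − 37 = 1
n=91: ⌊(92·29+29)/70⌋ − ⌊(91·29+29)/70⌋ = ⌊2697/70⌋ − ⌊2668/70⌋ = 38 − 38 = 0


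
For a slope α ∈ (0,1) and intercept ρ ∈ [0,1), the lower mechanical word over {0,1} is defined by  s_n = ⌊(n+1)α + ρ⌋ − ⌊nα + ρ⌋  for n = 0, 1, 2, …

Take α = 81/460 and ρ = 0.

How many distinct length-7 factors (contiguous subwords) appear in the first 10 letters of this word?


4

t_n = ⌊(n·81)/460⌋ for n = 0 … 10:
  n=0…9: ⌊0/460⌋=0 ⌊81/460⌋=0 ⌊162/460⌋=0 ⌊243/460⌋=0 ⌊324/460⌋=0 ⌊405/460⌋=0 ⌊486/460⌋=1 ⌊567/460⌋=1 ⌊648/460⌋=1 ⌊729/460⌋=1
  n=10: ⌊810/460⌋=1
s_n = t_(n+1) − t_n for n = 0 … 9 gives
prefix = 0000010000
slide a length-7 window over [0..6] … [3..9] (4 windows); first occurrence of each distinct factor:
  [  0..  6] 0000010
  [  1..  7] 0000100
  [  2..  8] 0001000
  [  3..  9] 0010000
distinct factors: {0000010, 0000100, 0001000, 0010000}
count = 4  (Sturmian bound for length 7 is 8)


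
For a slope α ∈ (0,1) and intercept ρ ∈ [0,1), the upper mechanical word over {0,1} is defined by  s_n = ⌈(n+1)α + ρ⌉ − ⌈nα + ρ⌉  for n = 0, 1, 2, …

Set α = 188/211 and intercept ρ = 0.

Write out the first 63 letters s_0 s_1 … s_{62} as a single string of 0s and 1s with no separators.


n=0: ⌈(1·188)/211⌉ − ⌈(0·188)/211⌉ = ⌈188/211⌉ − ⌈0/211⌉ = 1 − 0 = 1
n=1: ⌈(2·188)/211⌉ − ⌈(1·188)/211⌉ = ⌈376/211⌉ − ⌈188/211⌉ = 2 − 1 = 1
n=2: ⌈(3·188)/211⌉ − ⌈(2·188)/211⌉ = ⌈564/211⌉ − ⌈376/211⌉ = 3 − 2 = 1
n=3: ⌈(4·188)/211⌉ − ⌈(3·188)/211⌉ = ⌈752/211⌉ − ⌈564/211⌉ = 4 − 3 = 1
n=4: ⌈(5·188)/211⌉ − ⌈(4·188)/211⌉ = ⌈940/211⌉ − ⌈752/211⌉ = 5 − 4 = 1
n=5: ⌈(6·188)/211⌉ − ⌈(5·188)/211⌉ = ⌈1128/211⌉ − ⌈940/211⌉ = 6 − 5 = 1
n=6: ⌈(7·188)/211⌉ − ⌈(6·188)/211⌉ = ⌈1316/211⌉ − ⌈1128/211⌉ = 7 − 6 = 1
n=7: ⌈(8·188)/211⌉ − ⌈(7·188)/211⌉ = ⌈1504/211⌉ − ⌈1316/211⌉ = 8 − 7 = 1
n=8: ⌈(9·188)/211⌉ − ⌈(8·188)/211⌉ = ⌈1692/211⌉ − ⌈1504/211⌉ = 9 − 8 = 1
n=9: ⌈(10·188)/211⌉ − ⌈(9·188)/211⌉ = ⌈1880/211⌉ − ⌈1692/211⌉ = 9 − 9 = 0
n=10: ⌈(11·188)/211⌉ − ⌈(10·188)/211⌉ = ⌈2068/211⌉ − ⌈1880/211⌉ = 10 − 9 = 1
n=11: ⌈(12·188)/211⌉ − ⌈(11·188)/211⌉ = ⌈2256/211⌉ − ⌈2068/211⌉ = 11 − 10 = 1
n=12: ⌈(13·188)/211⌉ − ⌈(12·188)/211⌉ = ⌈2444/211⌉ − ⌈2256/211⌉ = 12 − 11 = 1
n=13: ⌈(14·188)/211⌉ − ⌈(13·188)/211⌉ = ⌈2632/211⌉ − ⌈2444/211⌉ = 13 − 12 = 1
n=14: ⌈(15·188)/211⌉ − ⌈(14·188)/211⌉ = ⌈2820/211⌉ − ⌈2632/211⌉ = 14 − 13 = 1
n=15: ⌈(16·188)/211⌉ − ⌈(15·188)/211⌉ = ⌈3008/211⌉ − ⌈2820/211⌉ = 15 − 14 = 1
n=16: ⌈(17·188)/211⌉ − ⌈(16·188)/211⌉ = ⌈3196/211⌉ − ⌈3008/211⌉ = 16 − 15 = 1
n=17: ⌈(18·188)/211⌉ − ⌈(17·188)/211⌉ = ⌈3384/211⌉ − ⌈3196/211⌉ = 17 − 16 = 1
n=18: ⌈(19·188)/211⌉ − ⌈(18·188)/211⌉ = ⌈3572/211⌉ − ⌈3384/211⌉ = 17 − 17 = 0
n=19: ⌈(20·188)/211⌉ − ⌈(19·188)/211⌉ = ⌈3760/211⌉ − ⌈3572/211⌉ = 18 − 17 = 1
n=20: ⌈(21·188)/211⌉ − ⌈(20·188)/211⌉ = ⌈3948/211⌉ − ⌈3760/211⌉ = 19 − 18 = 1
n=21: ⌈(22·188)/211⌉ − ⌈(21·188)/211⌉ = ⌈4136/211⌉ − ⌈3948/211⌉ = 20 − 19 = 1
n=22: ⌈(23·188)/211⌉ − ⌈(22·188)/211⌉ = ⌈4324/211⌉ − ⌈4136/211⌉ = 21 − 20 = 1
n=23: ⌈(24·188)/211⌉ − ⌈(23·188)/211⌉ = ⌈4512/211⌉ − ⌈4324/211⌉ = 22 − 21 = 1
n=24: ⌈(25·188)/211⌉ − ⌈(24·188)/211⌉ = ⌈4700/211⌉ − ⌈4512/211⌉ = 23 − 22 = 1
n=25: ⌈(26·188)/211⌉ − ⌈(25·188)/211⌉ = ⌈4888/211⌉ − ⌈4700/211⌉ = 24 − 23 = 1
n=26: ⌈(27·188)/211⌉ − ⌈(26·188)/211⌉ = ⌈5076/211⌉ − ⌈4888/211⌉ = 25 − 24 = 1
n=27: ⌈(28·188)/211⌉ − ⌈(27·188)/211⌉ = ⌈5264/211⌉ − ⌈5076/211⌉ = 25 − 25 = 0
n=28: ⌈(29·188)/211⌉ − ⌈(28·188)/211⌉ = ⌈5452/211⌉ − ⌈5264/211⌉ = 26 − 25 = 1
n=29: ⌈(30·188)/211⌉ − ⌈(29·188)/211⌉ = ⌈5640/211⌉ − ⌈5452/211⌉ = 27 − 26 = 1
n=30: ⌈(31·188)/211⌉ − ⌈(30·188)/211⌉ = ⌈5828/211⌉ − ⌈5640/211⌉ = 28 − 27 = 1
n=31: ⌈(32·188)/211⌉ − ⌈(31·188)/211⌉ = ⌈6016/211⌉ − ⌈5828/211⌉ = 29 − 28 = 1
n=32: ⌈(33·188)/211⌉ − ⌈(32·188)/211⌉ = ⌈6204/211⌉ − ⌈6016/211⌉ = 30 − 29 = 1
n=33: ⌈(34·188)/211⌉ − ⌈(33·188)/211⌉ = ⌈6392/211⌉ − ⌈6204/211⌉ = 31 − 30 = 1
n=34: ⌈(35·188)/211⌉ − ⌈(34·188)/211⌉ = ⌈6580/211⌉ − ⌈6392/211⌉ = 32 − 31 = 1
n=35: ⌈(36·188)/211⌉ − ⌈(35·188)/211⌉ = ⌈6768/211⌉ − ⌈6580/211⌉ = 33 − 32 = 1
n=36: ⌈(37·188)/211⌉ − ⌈(36·188)/211⌉ = ⌈6956/211⌉ − ⌈6768/211⌉ = 33 − 33 = 0
n=37: ⌈(38·188)/211⌉ − ⌈(37·188)/211⌉ = ⌈7144/211⌉ − ⌈6956/211⌉ = 34 − 33 = 1
n=38: ⌈(39·188)/211⌉ − ⌈(38·188)/211⌉ = ⌈7332/211⌉ − ⌈7144/211⌉ = 35 − 34 = 1
n=39: ⌈(40·188)/211⌉ − ⌈(39·188)/211⌉ = ⌈7520/211⌉ − ⌈7332/211⌉ = 36 − 35 = 1
n=40: ⌈(41·188)/211⌉ − ⌈(40·188)/211⌉ = ⌈7708/211⌉ − ⌈7520/211⌉ = 37 − 36 = 1
n=41: ⌈(42·188)/211⌉ − ⌈(41·188)/211⌉ = ⌈7896/211⌉ − ⌈7708/211⌉ = 38 − 37 = 1
n=42: ⌈(43·188)/211⌉ − ⌈(42·188)/211⌉ = ⌈8084/211⌉ − ⌈7896/211⌉ = 39 − 38 = 1
n=43: ⌈(44·188)/211⌉ − ⌈(43·188)/211⌉ = ⌈8272/211⌉ − ⌈8084/211⌉ = 40 − 39 = 1
n=44: ⌈(45·188)/211⌉ − ⌈(44·188)/211⌉ = ⌈8460/211⌉ − ⌈8272/211⌉ = 41 − 40 = 1
n=45: ⌈(46·188)/211⌉ − ⌈(45·188)/211⌉ = ⌈8648/211⌉ − ⌈8460/211⌉ = 41 − 41 = 0
n=46: ⌈(47·188)/211⌉ − ⌈(46·188)/211⌉ = ⌈8836/211⌉ − ⌈8648/211⌉ = 42 − 41 = 1
n=47: ⌈(48·188)/211⌉ − ⌈(47·188)/211⌉ = ⌈9024/211⌉ − ⌈8836/211⌉ = 43 − 42 = 1
n=48: ⌈(49·188)/211⌉ − ⌈(48·188)/211⌉ = ⌈9212/211⌉ − ⌈9024/211⌉ = 44 − 43 = 1
n=49: ⌈(50·188)/211⌉ − ⌈(49·188)/211⌉ = ⌈9400/211⌉ − ⌈9212/211⌉ = 45 − 44 = 1
n=50: ⌈(51·188)/211⌉ − ⌈(50·188)/211⌉ = ⌈9588/211⌉ − ⌈9400/211⌉ = 46 − 45 = 1
n=51: ⌈(52·188)/211⌉ − ⌈(51·188)/211⌉ = ⌈9776/211⌉ − ⌈9588/211⌉ = 47 − 46 = 1
n=52: ⌈(53·188)/211⌉ − ⌈(52·188)/211⌉ = ⌈9964/211⌉ − ⌈9776/211⌉ = 48 − 47 = 1
n=53: ⌈(54·188)/211⌉ − ⌈(53·188)/211⌉ = ⌈10152/211⌉ − ⌈9964/211⌉ = 49 − 48 = 1
n=54: ⌈(55·188)/211⌉ − ⌈(54·188)/211⌉ = ⌈10340/211⌉ − ⌈10152/211⌉ = 50 − 49 = 1
n=55: ⌈(56·188)/211⌉ − ⌈(55·188)/211⌉ = ⌈10528/211⌉ − ⌈10340/211⌉ = 50 − 50 = 0
n=56: ⌈(57·188)/211⌉ − ⌈(56·188)/211⌉ = ⌈10716/211⌉ − ⌈10528/211⌉ = 51 − 50 = 1
n=57: ⌈(58·188)/211⌉ − ⌈(57·188)/211⌉ = ⌈10904/211⌉ − ⌈10716/211⌉ = 52 − 51 = 1
n=58: ⌈(59·188)/211⌉ − ⌈(58·188)/211⌉ = ⌈11092/211⌉ − ⌈10904/211⌉ = 53 − 52 = 1
n=59: ⌈(60·188)/211⌉ − ⌈(59·188)/211⌉ = ⌈11280/211⌉ − ⌈11092/211⌉ = 54 − 53 = 1
n=60: ⌈(61·188)/211⌉ − ⌈(60·188)/211⌉ = ⌈11468/211⌉ − ⌈11280/211⌉ = 55 − 54 = 1
n=61: ⌈(62·188)/211⌉ − ⌈(61·188)/211⌉ = ⌈11656/211⌉ − ⌈11468/211⌉ = 56 − 55 = 1
n=62: ⌈(63·188)/211⌉ − ⌈(62·188)/211⌉ = ⌈11844/211⌉ − ⌈11656/211⌉ = 57 − 56 = 1

111111111011111111011111111011111111011111111011111111101111111


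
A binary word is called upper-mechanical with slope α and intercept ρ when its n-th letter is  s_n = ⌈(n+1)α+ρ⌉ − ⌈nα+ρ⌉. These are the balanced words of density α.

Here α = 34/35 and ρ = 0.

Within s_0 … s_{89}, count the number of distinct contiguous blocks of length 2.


3

t_n = ⌈(n·34)/35⌉ for n = 0 … 90:
  n=0…9: ⌈0/35⌉=0 ⌈34/35⌉=1 ⌈68/35⌉=2 ⌈102/35⌉=3 ⌈136/35⌉=4 ⌈170/35⌉=5 ⌈204/35⌉=6 ⌈238/35⌉=7 ⌈272/35⌉=8 ⌈306/35⌉=9
  n=10…19: ⌈340/35⌉=10 ⌈374/35⌉=11 ⌈408/35⌉=12 ⌈442/35⌉=13 ⌈476/35⌉=14 ⌈510/35⌉=15 ⌈544/35⌉=16 ⌈578/35⌉=17 ⌈612/35⌉=18 ⌈646/35⌉=19
  n=20…29: ⌈680/35⌉=20 ⌈714/35⌉=21 ⌈748/35⌉=22 ⌈782/35⌉=23 ⌈816/35⌉=24 ⌈850/35⌉=25 ⌈884/35⌉=26 ⌈918/35⌉=27 ⌈952/35⌉=28 ⌈986/35⌉=29
  n=30…39: ⌈1020/35⌉=30 ⌈1054/35⌉=31 ⌈1088/35⌉=32 ⌈1122/35⌉=33 ⌈1156/35⌉=34 ⌈1190/35⌉=34 ⌈1224/35⌉=35 ⌈1258/35⌉=36 ⌈1292/35⌉=37 ⌈1326/35⌉=38
  n=40…49: ⌈1360/35⌉=39 ⌈1394/35⌉=40 ⌈1428/35⌉=41 ⌈1462/35⌉=42 ⌈1496/35⌉=43 ⌈1530/35⌉=44 ⌈1564/35⌉=45 ⌈1598/35⌉=46 ⌈1632/35⌉=47 ⌈1666/35⌉=48
  n=50…59: ⌈1700/35⌉=49 ⌈1734/35⌉=50 ⌈1768/35⌉=51 ⌈1802/35⌉=52 ⌈1836/35⌉=53 ⌈1870/35⌉=54 ⌈1904/35⌉=55 ⌈1938/35⌉=56 ⌈1972/35⌉=57 ⌈2006/35⌉=58
  n=60…69: ⌈2040/35⌉=59 ⌈2074/35⌉=60 ⌈2108/35⌉=61 ⌈2142/35⌉=62 ⌈2176/35⌉=63 ⌈2210/35⌉=64 ⌈2244/35⌉=65 ⌈2278/35⌉=66 ⌈2312/35⌉=67 ⌈2346/35⌉=68
  n=70…79: ⌈2380/35⌉=68 ⌈2414/35⌉=69 ⌈2448/35⌉=70 ⌈2482/35⌉=71 ⌈2516/35⌉=72 ⌈2550/35⌉=73 ⌈2584/35⌉=74 ⌈2618/35⌉=75 ⌈2652/35⌉=76 ⌈2686/35⌉=77
  n=80…89: ⌈2720/35⌉=78 ⌈2754/35⌉=79 ⌈2788/35⌉=80 ⌈2822/35⌉=81 ⌈2856/35⌉=82 ⌈2890/35⌉=83 ⌈2924/35⌉=84 ⌈2958/35⌉=85 ⌈2992/35⌉=86 ⌈3026/35⌉=87
  n=90: ⌈3060/35⌉=88
s_n = t_(n+1) − t_n for n = 0 … 89 gives
prefix = 111111111111111111111111111111111101111111111111111111111111111111111011111111111111111111
slide a length-2 window over [0..1] … [88..89] (89 windows); first occurrence of each distinct factor:
  [  0..  1] 11
  [ 33.. 34] 10
  [ 34.. 35] 01
  (the other 86 windows repeat one of these)
distinct factors: {01, 10, 11}
count = 3  (Sturmian bound for length 2 is 3)


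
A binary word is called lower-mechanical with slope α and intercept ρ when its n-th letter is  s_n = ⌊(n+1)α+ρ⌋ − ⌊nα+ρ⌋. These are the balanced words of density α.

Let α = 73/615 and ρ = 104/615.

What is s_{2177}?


0

(n+1)α + ρ = (2178·73 + 104) / 615 = 159098/615
nα + ρ     = (2177·73 + 104) / 615 = 159025/615
⌊159098/615⌋ = 258,  ⌊159025/615⌋ = 258
s_{2177} = 258 − 258 = 0


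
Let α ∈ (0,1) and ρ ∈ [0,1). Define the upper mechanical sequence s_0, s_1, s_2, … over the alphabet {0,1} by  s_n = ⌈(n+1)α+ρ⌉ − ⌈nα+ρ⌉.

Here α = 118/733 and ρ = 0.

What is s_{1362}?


0

(n+1)α + ρ = (1363·118) / 733 = 160834/733
nα + ρ     = (1362·118) / 733 = 160716/733
⌈160834/733⌉ = 220,  ⌈160716/733⌉ = 220
s_{1362} = 220 − 220 = 0


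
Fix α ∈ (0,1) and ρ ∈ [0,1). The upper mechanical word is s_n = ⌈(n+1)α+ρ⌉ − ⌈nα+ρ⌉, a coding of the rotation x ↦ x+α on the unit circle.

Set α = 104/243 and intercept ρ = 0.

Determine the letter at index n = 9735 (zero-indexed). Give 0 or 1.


0

(n+1)α + ρ = (9736·104) / 243 = 1012544/243
nα + ρ     = (9735·104) / 243 = 1012440/243
⌈1012544/243⌉ = 4167,  ⌈1012440/243⌉ = 4167
s_{9735} = 4167 − 4167 = 0


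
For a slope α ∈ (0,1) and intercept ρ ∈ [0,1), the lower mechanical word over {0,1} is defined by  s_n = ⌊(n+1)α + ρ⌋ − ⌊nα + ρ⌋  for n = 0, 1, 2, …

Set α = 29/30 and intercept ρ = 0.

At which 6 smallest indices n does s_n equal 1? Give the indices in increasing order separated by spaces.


n=0: ⌊29/30⌋−⌊0/30⌋ = 0−0 = 0
n=1: ⌊58/30⌋−⌊29/30⌋ = 1−0 = 1  ← one
n=2: ⌊87/30⌋−⌊58/30⌋ = 2−1 = 1  ← one
n=3: ⌊116/30⌋−⌊87/30⌋ = 3−2 = 1  ← one
n=4: ⌊145/30⌋−⌊116/30⌋ = 4−3 = 1  ← one
n=5: ⌊174/30⌋−⌊145/30⌋ = 5−4 = 1  ← one
n=6: ⌊203/30⌋−⌊174/30⌋ = 6−5 = 1  ← one
positions of the first 6 ones: 1 2 3 4 5 6

1 2 3 4 5 6


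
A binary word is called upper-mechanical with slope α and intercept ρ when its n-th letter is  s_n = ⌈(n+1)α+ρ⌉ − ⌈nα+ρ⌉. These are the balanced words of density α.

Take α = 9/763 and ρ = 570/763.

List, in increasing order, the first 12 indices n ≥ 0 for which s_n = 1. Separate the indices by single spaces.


21 106 191 275 360 445 530 614 699 784 869 954

n=0: ⌈579/763⌉−⌈570/763⌉ = 1−1 = 0
n=1: ⌈588/763⌉−⌈579/763⌉ = 1−1 = 0
  …
n=21: ⌈768/763⌉−⌈759/763⌉ = 2−1 = 1  ← one
n=22: ⌈777/763⌉−⌈768/763⌉ = 2−2 = 0
n=23: ⌈786/763⌉−⌈777/763⌉ = 2−2 = 0
  …
n=106: ⌈1533/763⌉−⌈1524/763⌉ = 3−2 = 1  ← one
n=107: ⌈1542/763⌉−⌈1533/763⌉ = 3−3 = 0
n=108: ⌈1551/763⌉−⌈1542/763⌉ = 3−3 = 0
  …
n=191: ⌈2298/763⌉−⌈2289/763⌉ = 4−3 = 1  ← one
n=192: ⌈2307/763⌉−⌈2298/763⌉ = 4−4 = 0
n=193: ⌈2316/763⌉−⌈2307/763⌉ = 4−4 = 0
  …
n=275: ⌈3054/763⌉−⌈3045/763⌉ = 5−4 = 1  ← one
n=276: ⌈3063/763⌉−⌈3054/763⌉ = 5−5 = 0
n=277: ⌈3072/763⌉−⌈3063/763⌉ = 5−5 = 0
  …
n=360: ⌈3819/763⌉−⌈3810/763⌉ = 6−5 = 1  ← one
n=361: ⌈3828/763⌉−⌈3819/763⌉ = 6−6 = 0
n=362: ⌈3837/763⌉−⌈3828/763⌉ = 6−6 = 0
  …
n=445: ⌈4584/763⌉−⌈4575/763⌉ = 7−6 = 1  ← one
n=446: ⌈4593/763⌉−⌈4584/763⌉ = 7−7 = 0
n=447: ⌈4602/763⌉−⌈4593/763⌉ = 7−7 = 0
  …
n=530: ⌈5349/763⌉−⌈5340/763⌉ = 8−7 = 1  ← one
n=531: ⌈5358/763⌉−⌈5349/763⌉ = 8−8 = 0
n=532: ⌈5367/763⌉−⌈5358/763⌉ = 8−8 = 0
  …
n=614: ⌈6105/763⌉−⌈6096/763⌉ = 9−8 = 1  ← one
n=615: ⌈6114/763⌉−⌈6105/763⌉ = 9−9 = 0
n=616: ⌈6123/763⌉−⌈6114/763⌉ = 9−9 = 0
  …
n=699: ⌈6870/763⌉−⌈6861/763⌉ = 10−9 = 1  ← one
n=700: ⌈6879/763⌉−⌈6870/763⌉ = 10−10 = 0
n=701: ⌈6888/763⌉−⌈6879/763⌉ = 10−10 = 0
  …
n=784: ⌈7635/763⌉−⌈7626/763⌉ = 11−10 = 1  ← one
n=785: ⌈7644/763⌉−⌈7635/763⌉ = 11−11 = 0
n=786: ⌈7653/763⌉−⌈7644/763⌉ = 11−11 = 0
  …
n=869: ⌈8400/763⌉−⌈8391/763⌉ = 12−11 = 1  ← one
n=870: ⌈8409/763⌉−⌈8400/763⌉ = 12−12 = 0
n=871: ⌈8418/763⌉−⌈8409/763⌉ = 12−12 = 0
  …
n=954: ⌈9165/763⌉−⌈9156/763⌉ = 13−12 = 1  ← one
positions of the first 12 ones: 21 106 191 275 360 445 530 614 699 784 869 954


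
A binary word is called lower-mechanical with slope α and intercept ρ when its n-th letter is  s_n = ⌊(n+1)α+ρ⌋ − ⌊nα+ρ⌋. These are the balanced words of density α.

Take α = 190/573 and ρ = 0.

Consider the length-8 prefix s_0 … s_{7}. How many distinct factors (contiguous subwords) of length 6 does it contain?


3

t_n = ⌊(n·190)/573⌋ for n = 0 … 8:
  n=0…8: ⌊0/573⌋=0 ⌊190/573⌋=0 ⌊380/573⌋=0 ⌊570/573⌋=0 ⌊760/573⌋=1 ⌊950/573⌋=1 ⌊1140/573⌋=1 ⌊1330/573⌋=2 ⌊1520/573⌋=2
s_n = t_(n+1) − t_n for n = 0 … 7 gives
prefix = 00010010
slide a length-6 window over [0..5] … [2..7] (3 windows); first occurrence of each distinct factor:
  [  0..  5] 000100
  [  1..  6] 001001
  [  2..  7] 010010
distinct factors: {000100, 001001, 010010}
count = 3  (Sturmian bound for length 6 is 7)


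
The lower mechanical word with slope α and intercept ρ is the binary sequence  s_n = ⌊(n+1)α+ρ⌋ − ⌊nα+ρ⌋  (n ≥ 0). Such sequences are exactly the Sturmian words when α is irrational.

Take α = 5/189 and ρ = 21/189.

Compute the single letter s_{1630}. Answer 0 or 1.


(n+1)α + ρ = (1631·5 + 21) / 189 = 8176/189
nα + ρ     = (1630·5 + 21) / 189 = 8171/189
⌊8176/189⌋ = 43,  ⌊8171/189⌋ = 43
s_{1630} = 43 − 43 = 0

0


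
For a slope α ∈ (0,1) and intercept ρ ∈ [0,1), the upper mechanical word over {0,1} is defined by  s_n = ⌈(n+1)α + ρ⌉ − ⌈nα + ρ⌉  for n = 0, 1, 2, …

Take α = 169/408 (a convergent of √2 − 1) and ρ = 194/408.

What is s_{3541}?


0

(n+1)α + ρ = (3542·169 + 194) / 408 = 598792/408
nα + ρ     = (3541·169 + 194) / 408 = 598623/408
⌈598792/408⌉ = 1468,  ⌈598623/408⌉ = 1468
s_{3541} = 1468 − 1468 = 0
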